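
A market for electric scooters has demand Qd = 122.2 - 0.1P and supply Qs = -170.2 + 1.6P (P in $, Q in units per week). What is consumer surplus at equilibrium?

Consumer surplus = 55125

Equating demand and supply, 122.2 - 0.1P = -170.2 + 1.6P gives 1.7P = 292.4, so P* = 172.
From the demand curve, Q* = 122.2 - 0.1(172) = 105.
Demand choke price (Qd = 0): P = 122.2/0.1 = 1222. Consumer surplus = ½ × (1222 - 172) × 105 = 55125.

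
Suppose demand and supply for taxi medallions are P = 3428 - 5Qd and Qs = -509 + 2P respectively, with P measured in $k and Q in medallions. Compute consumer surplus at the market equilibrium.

Rewriting in direct form: Qd = 685.6 - 0.2P.
Equating demand and supply, 685.6 - 0.2P = -509 + 2P gives 2.2P = 1194.6, so P* = 543.
Substitute back: Q* = 685.6 - 0.2(543) = 577.
Demand choke price (Qd = 0): P = 685.6/0.2 = 3428. Consumer surplus = ½ × (3428 - 543) × 577 = 832322.5.

Consumer surplus = 832322.5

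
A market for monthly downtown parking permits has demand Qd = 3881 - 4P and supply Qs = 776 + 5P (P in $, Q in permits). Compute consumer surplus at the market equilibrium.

Consumer surplus = 781875.125

The market clears where 3881 - 4P = 776 + 5P. Rearranging, 9P = 3105, hence P* = 345.
Plugging P* into demand: Q* = 3881 - 4(345) = 2501.
Demand choke price (Qd = 0): P = 3881/4 = 970.25. Consumer surplus = ½ × (970.25 - 345) × 2501 = 781875.125.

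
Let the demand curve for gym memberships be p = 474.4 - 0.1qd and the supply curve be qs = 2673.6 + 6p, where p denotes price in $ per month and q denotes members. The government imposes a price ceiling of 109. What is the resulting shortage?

Shortage = 326.4

Inverting to quantity form: qd = 4744 - 10p.
At p = 109: qd = 3654 and qs = 3327.6.
Shortage = qd - qs = 3654 - 3327.6 = 326.4.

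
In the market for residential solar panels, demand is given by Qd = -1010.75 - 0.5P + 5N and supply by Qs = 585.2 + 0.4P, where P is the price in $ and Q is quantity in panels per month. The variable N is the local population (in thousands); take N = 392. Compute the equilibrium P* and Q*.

With N = 392, demand is Qd = 949.25 - 0.5P.
The market clears where 949.25 - 0.5P = 585.2 + 0.4P. Rearranging, 0.9P = 364.05, hence P* = 404.5.
Substitute back: Q* = 949.25 - 0.5(404.5) = 747.

P* = 404.5, Q* = 747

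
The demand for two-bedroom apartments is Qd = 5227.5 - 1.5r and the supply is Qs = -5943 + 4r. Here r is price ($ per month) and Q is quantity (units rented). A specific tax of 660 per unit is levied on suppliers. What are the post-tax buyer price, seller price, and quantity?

Suppliers keep r_s = r_b - 660 per unit, so supply in terms of the buyer price is Qs = -8583 + 4r_b.
Equate demand and the shifted supply: 5227.5 - 1.5r_b = -8583 + 4r_b, giving 5.5r_b = 13810.5, so r_b = 2511.
So r_s = 1851 and the quantity traded is Q = 5227.5 - 1.5(2511) = 1461.

r_b = 2511, r_s = 1851, Q = 1461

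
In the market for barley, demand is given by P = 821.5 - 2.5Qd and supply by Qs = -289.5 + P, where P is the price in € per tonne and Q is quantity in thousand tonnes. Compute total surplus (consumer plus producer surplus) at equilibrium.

Total surplus = 40432

Inverting to quantity form: Qd = 328.6 - 0.4P.
At equilibrium Qd = Qs, so 328.6 - 0.4P = -289.5 + P; collecting terms, 618.1 = 1.4P and P* = 441.5.
Substitute back: Q* = 328.6 - 0.4(441.5) = 152.
Demand choke price = 821.5; supply choke price = 289.5. CS = ½(821.5 - 441.5)(152) = 28880; PS = ½(441.5 - 289.5)(152) = 11552. Total surplus = 40432.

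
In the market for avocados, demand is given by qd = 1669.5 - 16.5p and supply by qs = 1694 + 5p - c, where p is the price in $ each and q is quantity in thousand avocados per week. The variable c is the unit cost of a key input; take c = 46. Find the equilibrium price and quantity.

With c = 46, supply is qs = 1648 + 5p.
The market clears where 1669.5 - 16.5p = 1648 + 5p. Rearranging, 21.5p = 21.5, hence p* = 1.
Then q* = 1669.5 - 16.5(1) = 1653.

p* = 1, q* = 1653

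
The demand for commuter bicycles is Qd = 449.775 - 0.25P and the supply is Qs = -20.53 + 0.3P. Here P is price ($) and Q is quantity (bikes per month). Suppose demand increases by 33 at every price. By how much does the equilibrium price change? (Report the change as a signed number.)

The market clears where 449.775 - 0.25P = -20.53 + 0.3P. Rearranging, 0.55P = 470.305, hence P* = 855.1.
Substitute back: Q* = 449.775 - 0.25(855.1) = 236.
After the shift, demand is Qd = 482.775 - 0.25P.
The new intersection has 503.305 = 0.55P, i.e. P = 915.1, Q = 254.
ΔP = 915.1 - 855.1 = 60.

ΔP = 60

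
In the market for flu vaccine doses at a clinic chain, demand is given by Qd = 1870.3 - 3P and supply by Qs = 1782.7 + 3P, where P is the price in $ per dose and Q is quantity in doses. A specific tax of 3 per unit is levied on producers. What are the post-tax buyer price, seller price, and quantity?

The tax drives a wedge P_b - P_s = 3. Substituting P_s = P_b - 3 into supply: Qs = 1773.7 + 3P_b.
Set Qd = Qs: 1870.3 - 3P_b = 1773.7 + 3P_b, so 96.6 = 6P_b and P_b = 16.1.
So P_s = 13.1 and the quantity traded is Q = 1870.3 - 3(16.1) = 1822.

P_b = 16.1, P_s = 13.1, Q = 1822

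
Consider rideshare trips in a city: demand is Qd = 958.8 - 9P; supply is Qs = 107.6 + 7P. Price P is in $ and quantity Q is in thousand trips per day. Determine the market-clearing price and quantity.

P* = 53.2, Q* = 480

The market clears where 958.8 - 9P = 107.6 + 7P. Rearranging, 16P = 851.2, hence P* = 53.2.
Then Q* = 958.8 - 9(53.2) = 480.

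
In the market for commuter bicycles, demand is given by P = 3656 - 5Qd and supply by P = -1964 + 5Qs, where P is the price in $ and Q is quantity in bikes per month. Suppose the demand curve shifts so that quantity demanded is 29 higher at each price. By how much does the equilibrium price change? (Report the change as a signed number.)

ΔP = 72.5

Inverting to quantity form: Qd = 731.2 - 0.2P and Qs = 392.8 + 0.2P.
Equating demand and supply, 731.2 - 0.2P = 392.8 + 0.2P gives 0.4P = 338.4, so P* = 846.
Then Q* = 731.2 - 0.2(846) = 562.
After the shift, demand is Qd = 760.2 - 0.2P.
New equilibrium: 367.4 = 0.4P, so P = 918.5 and Q = 576.5.
ΔP = 918.5 - 846 = 72.5.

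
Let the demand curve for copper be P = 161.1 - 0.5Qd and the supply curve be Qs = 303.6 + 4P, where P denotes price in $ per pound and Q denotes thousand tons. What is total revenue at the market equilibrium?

Solving each curve for Q: Qd = 322.2 - 2P.
Set Qd = Qs: 322.2 - 2P = 303.6 + 4P, so 18.6 = 6P and P* = 3.1.
From the demand curve, Q* = 322.2 - 2(3.1) = 316.
Total revenue = P* × Q* = 3.1 × 316 = 979.6.

Total revenue = 979.6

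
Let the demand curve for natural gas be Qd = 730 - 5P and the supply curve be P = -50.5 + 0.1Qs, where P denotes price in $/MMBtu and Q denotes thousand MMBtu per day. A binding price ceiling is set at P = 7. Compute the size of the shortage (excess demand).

Shortage = 120

Inverting to quantity form: Qs = 505 + 10P.
Evaluating both curves at the ceiling price 7 gives Qd = 695, Qs = 575.
Shortage = Qd - Qs = 695 - 575 = 120.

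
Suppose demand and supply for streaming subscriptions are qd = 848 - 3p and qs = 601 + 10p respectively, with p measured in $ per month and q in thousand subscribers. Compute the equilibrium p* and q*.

Set qd = qs: 848 - 3p = 601 + 10p, so 247 = 13p and p* = 19.
From the demand curve, q* = 848 - 3(19) = 791.

p* = 19, q* = 791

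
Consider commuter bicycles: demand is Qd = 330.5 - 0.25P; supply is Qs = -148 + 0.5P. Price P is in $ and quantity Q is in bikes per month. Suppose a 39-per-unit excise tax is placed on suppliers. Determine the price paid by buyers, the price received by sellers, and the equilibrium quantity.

Suppliers keep P_s = P_b - 39 per unit, so supply in terms of the buyer price is Qs = -167.5 + 0.5P_b.
Market clearing requires 330.5 - 0.25P_b = -167.5 + 0.5P_b; hence 498 = 0.75P_b and P_b = 664.
So P_s = 625 and the quantity traded is Q = 330.5 - 0.25(664) = 164.5.

P_b = 664, P_s = 625, Q = 164.5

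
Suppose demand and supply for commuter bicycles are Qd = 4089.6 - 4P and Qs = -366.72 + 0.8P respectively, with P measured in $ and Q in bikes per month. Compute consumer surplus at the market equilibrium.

Equating demand and supply, 4089.6 - 4P = -366.72 + 0.8P gives 4.8P = 4456.32, so P* = 928.4.
Plugging P* into demand: Q* = 4089.6 - 4(928.4) = 376.
Demand choke price (Qd = 0): P = 4089.6/4 = 1022.4. Consumer surplus = ½ × (1022.4 - 928.4) × 376 = 17672.

Consumer surplus = 17672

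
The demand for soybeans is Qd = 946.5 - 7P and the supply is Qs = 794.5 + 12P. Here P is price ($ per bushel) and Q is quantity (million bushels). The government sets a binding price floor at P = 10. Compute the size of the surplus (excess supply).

Evaluating both curves at the floor price 10 gives Qd = 876.5, Qs = 914.5.
Surplus = Qs - Qd = 914.5 - 876.5 = 38.

Surplus = 38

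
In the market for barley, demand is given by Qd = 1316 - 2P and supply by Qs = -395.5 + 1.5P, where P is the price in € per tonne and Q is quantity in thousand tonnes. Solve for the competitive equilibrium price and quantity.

Equating demand and supply, 1316 - 2P = -395.5 + 1.5P gives 3.5P = 1711.5, so P* = 489.
Substitute back: Q* = 1316 - 2(489) = 338.

P* = 489, Q* = 338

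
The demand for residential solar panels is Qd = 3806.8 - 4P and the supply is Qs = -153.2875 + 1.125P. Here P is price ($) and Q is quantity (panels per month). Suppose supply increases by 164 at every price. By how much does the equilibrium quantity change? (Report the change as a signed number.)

At equilibrium Qd = Qs, so 3806.8 - 4P = -153.2875 + 1.125P; collecting terms, 3960.0875 = 5.125P and P* = 772.7.
Substitute back: Q* = 3806.8 - 4(772.7) = 716.
After the shift, supply is Qs = 10.7125 + 1.125P.
New equilibrium: 3796.0875 = 5.125P, so P = 740.7 and Q = 844.
ΔQ = 844 - 716 = 128.

ΔQ = 128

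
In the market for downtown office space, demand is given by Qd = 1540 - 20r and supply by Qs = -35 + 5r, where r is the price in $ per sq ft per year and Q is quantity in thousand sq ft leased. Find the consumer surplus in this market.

Consumer surplus = 1960

At equilibrium Qd = Qs, so 1540 - 20r = -35 + 5r; collecting terms, 1575 = 25r and r* = 63.
Then Q* = 1540 - 20(63) = 280.
Demand choke price (Qd = 0): r = 1540/20 = 77. Consumer surplus = ½ × (77 - 63) × 280 = 1960.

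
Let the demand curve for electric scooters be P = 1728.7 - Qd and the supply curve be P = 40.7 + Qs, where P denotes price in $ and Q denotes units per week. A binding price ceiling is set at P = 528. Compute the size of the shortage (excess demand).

Shortage = 713.4

Solving each curve for Q: Qd = 1728.7 - P and Qs = -40.7 + P.
Evaluating both curves at the ceiling price 528 gives Qd = 1200.7, Qs = 487.3.
Shortage = Qd - Qs = 1200.7 - 487.3 = 713.4.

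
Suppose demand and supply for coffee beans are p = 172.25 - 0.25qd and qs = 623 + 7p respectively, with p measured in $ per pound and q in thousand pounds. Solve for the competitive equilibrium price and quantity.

p* = 6, q* = 665

In direct form, qd = 689 - 4p.
Equating demand and supply, 689 - 4p = 623 + 7p gives 11p = 66, so p* = 6.
Substitute back: q* = 689 - 4(6) = 665.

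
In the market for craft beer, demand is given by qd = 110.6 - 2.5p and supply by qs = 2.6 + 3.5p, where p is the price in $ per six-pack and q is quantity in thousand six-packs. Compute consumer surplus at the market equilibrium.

Set qd = qs: 110.6 - 2.5p = 2.6 + 3.5p, so 108 = 6p and p* = 18.
Plugging p* into demand: q* = 110.6 - 2.5(18) = 65.6.
Demand choke price (qd = 0): p = 110.6/2.5 = 44.24. Consumer surplus = ½ × (44.24 - 18) × 65.6 = 860.672.

Consumer surplus = 860.672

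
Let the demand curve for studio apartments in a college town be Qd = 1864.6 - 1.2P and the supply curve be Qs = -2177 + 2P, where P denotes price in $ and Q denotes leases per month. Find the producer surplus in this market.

Equating demand and supply, 1864.6 - 1.2P = -2177 + 2P gives 3.2P = 4041.6, so P* = 1263.
From the demand curve, Q* = 1864.6 - 1.2(1263) = 349.
Supply choke price (Qs = 0): P = 1088.5. Producer surplus = ½ × (1263 - 1088.5) × 349 = 30450.25.

Producer surplus = 30450.25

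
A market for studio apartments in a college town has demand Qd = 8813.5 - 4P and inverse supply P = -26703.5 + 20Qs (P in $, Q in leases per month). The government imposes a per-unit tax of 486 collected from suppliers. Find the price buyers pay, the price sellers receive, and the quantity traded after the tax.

P_b = 1852.5, P_s = 1366.5, Q = 1403.5

Solving each curve for Q: Qs = 1335.175 + 0.05P.
With a tax of 486 on suppliers, they supply based on the net price P_s = P_b - 486, so Qs = 1310.875 + 0.05P_b.
Market clearing requires 8813.5 - 4P_b = 1310.875 + 0.05P_b; hence 7502.625 = 4.05P_b and P_b = 1852.5.
So P_s = 1366.5 and the quantity traded is Q = 8813.5 - 4(1852.5) = 1403.5.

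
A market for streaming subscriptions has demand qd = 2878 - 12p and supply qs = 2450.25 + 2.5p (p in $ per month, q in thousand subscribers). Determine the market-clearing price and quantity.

p* = 29.5, q* = 2524

Equating demand and supply, 2878 - 12p = 2450.25 + 2.5p gives 14.5p = 427.75, so p* = 29.5.
Plugging p* into demand: q* = 2878 - 12(29.5) = 2524.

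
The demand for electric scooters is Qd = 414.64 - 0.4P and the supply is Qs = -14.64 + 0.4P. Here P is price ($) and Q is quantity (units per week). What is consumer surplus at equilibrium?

Equating demand and supply, 414.64 - 0.4P = -14.64 + 0.4P gives 0.8P = 429.28, so P* = 536.6.
Then Q* = 414.64 - 0.4(536.6) = 200.
Demand choke price (Qd = 0): P = 414.64/0.4 = 1036.6. Consumer surplus = ½ × (1036.6 - 536.6) × 200 = 50000.

Consumer surplus = 50000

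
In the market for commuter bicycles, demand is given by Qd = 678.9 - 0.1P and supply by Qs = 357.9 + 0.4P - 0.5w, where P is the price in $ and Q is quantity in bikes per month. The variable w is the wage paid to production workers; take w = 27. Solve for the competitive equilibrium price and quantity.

P* = 669, Q* = 612

With w = 27, supply is Qs = 344.4 + 0.4P.
At equilibrium Qd = Qs, so 678.9 - 0.1P = 344.4 + 0.4P; collecting terms, 334.5 = 0.5P and P* = 669.
From the demand curve, Q* = 678.9 - 0.1(669) = 612.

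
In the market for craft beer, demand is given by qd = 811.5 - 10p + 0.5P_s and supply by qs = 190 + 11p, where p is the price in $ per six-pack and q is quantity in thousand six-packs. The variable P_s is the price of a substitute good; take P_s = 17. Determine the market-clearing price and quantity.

p* = 30, q* = 520

With P_s = 17, demand is qd = 820 - 10p.
Equating demand and supply, 820 - 10p = 190 + 11p gives 21p = 630, so p* = 30.
Plugging p* into demand: q* = 820 - 10(30) = 520.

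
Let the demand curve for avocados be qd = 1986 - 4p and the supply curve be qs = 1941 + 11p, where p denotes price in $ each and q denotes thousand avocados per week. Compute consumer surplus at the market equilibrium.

Set qd = qs: 1986 - 4p = 1941 + 11p, so 45 = 15p and p* = 3.
Plugging p* into demand: q* = 1986 - 4(3) = 1974.
Demand choke price (qd = 0): p = 1986/4 = 496.5. Consumer surplus = ½ × (496.5 - 3) × 1974 = 487084.5.

Consumer surplus = 487084.5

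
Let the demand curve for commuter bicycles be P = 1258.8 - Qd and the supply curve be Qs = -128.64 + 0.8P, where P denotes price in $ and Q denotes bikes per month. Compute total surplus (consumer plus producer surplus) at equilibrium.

Total surplus = 267912

Solving each curve for Q: Qd = 1258.8 - P.
Equating demand and supply, 1258.8 - P = -128.64 + 0.8P gives 1.8P = 1387.44, so P* = 770.8.
Then Q* = 1258.8 - 770.8 = 488.
Demand choke price = 1258.8; supply choke price = 160.8. CS = ½(1258.8 - 770.8)(488) = 119072; PS = ½(770.8 - 160.8)(488) = 148840. Total surplus = 267912.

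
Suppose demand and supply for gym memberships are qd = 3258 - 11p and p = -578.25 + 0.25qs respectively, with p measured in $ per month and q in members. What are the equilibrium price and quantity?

p* = 63, q* = 2565

Inverting to quantity form: qs = 2313 + 4p.
Set qd = qs: 3258 - 11p = 2313 + 4p, so 945 = 15p and p* = 63.
From the demand curve, q* = 3258 - 11(63) = 2565.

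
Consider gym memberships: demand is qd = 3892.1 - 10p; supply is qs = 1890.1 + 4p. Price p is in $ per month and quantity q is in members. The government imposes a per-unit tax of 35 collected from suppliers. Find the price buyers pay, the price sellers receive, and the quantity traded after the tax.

p_b = 153, p_s = 118, q = 2362.1

With a tax of 35 on suppliers, they supply based on the net price p_s = p_b - 35, so qs = 1750.1 + 4p_b.
Set qd = qs: 3892.1 - 10p_b = 1750.1 + 4p_b, so 2142 = 14p_b and p_b = 153.
Then p_s = 153 - 35 = 118 and q = 3892.1 - 10(153) = 2362.1.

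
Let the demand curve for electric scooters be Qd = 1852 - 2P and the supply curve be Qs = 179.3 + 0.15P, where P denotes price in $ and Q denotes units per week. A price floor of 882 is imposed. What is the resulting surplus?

At P = 882: Qd = 88 and Qs = 311.6.
Surplus = Qs - Qd = 311.6 - 88 = 223.6.

Surplus = 223.6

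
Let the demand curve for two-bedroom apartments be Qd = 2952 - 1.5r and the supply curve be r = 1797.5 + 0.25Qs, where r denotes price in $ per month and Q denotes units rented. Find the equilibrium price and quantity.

In direct form, Qs = -7190 + 4r.
At equilibrium Qd = Qs, so 2952 - 1.5r = -7190 + 4r; collecting terms, 10142 = 5.5r and r* = 1844.
Then Q* = 2952 - 1.5(1844) = 186.

r* = 1844, Q* = 186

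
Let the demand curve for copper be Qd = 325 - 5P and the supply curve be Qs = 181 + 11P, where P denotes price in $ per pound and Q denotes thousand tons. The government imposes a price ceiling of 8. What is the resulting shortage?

Evaluating both curves at the ceiling price 8 gives Qd = 285, Qs = 269.
Shortage = Qd - Qs = 285 - 269 = 16.

Shortage = 16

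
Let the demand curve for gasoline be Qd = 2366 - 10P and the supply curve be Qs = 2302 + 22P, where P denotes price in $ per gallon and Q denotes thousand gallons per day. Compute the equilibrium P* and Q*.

P* = 2, Q* = 2346

At equilibrium Qd = Qs, so 2366 - 10P = 2302 + 22P; collecting terms, 64 = 32P and P* = 2.
Then Q* = 2366 - 10(2) = 2346.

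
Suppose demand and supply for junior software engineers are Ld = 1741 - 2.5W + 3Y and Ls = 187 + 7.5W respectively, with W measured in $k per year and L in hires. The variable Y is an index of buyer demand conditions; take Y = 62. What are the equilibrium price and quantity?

With Y = 62, demand is Ld = 1927 - 2.5W.
At equilibrium Ld = Ls, so 1927 - 2.5W = 187 + 7.5W; collecting terms, 1740 = 10W and W* = 174.
Substitute back: L* = 1927 - 2.5(174) = 1492.

W* = 174, L* = 1492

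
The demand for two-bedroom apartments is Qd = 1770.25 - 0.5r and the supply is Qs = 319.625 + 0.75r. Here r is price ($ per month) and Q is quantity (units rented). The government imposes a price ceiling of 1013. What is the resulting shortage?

Shortage = 184.375

Evaluating both curves at the ceiling price 1013 gives Qd = 1263.75, Qs = 1079.375.
Shortage = Qd - Qs = 1263.75 - 1079.375 = 184.375.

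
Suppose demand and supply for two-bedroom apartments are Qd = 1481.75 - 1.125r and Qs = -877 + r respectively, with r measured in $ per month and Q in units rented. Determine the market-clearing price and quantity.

r* = 1110, Q* = 233

Set Qd = Qs: 1481.75 - 1.125r = -877 + r, so 2358.75 = 2.125r and r* = 1110.
Then Q* = 1481.75 - 1.125(1110) = 233.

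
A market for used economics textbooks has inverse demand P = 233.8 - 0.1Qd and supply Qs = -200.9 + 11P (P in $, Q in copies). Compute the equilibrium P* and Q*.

P* = 120.9, Q* = 1129

Rewriting in direct form: Qd = 2338 - 10P.
At equilibrium Qd = Qs, so 2338 - 10P = -200.9 + 11P; collecting terms, 2538.9 = 21P and P* = 120.9.
Substitute back: Q* = 2338 - 10(120.9) = 1129.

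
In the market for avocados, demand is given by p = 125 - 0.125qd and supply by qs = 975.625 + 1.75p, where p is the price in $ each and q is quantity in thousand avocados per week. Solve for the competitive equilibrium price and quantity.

p* = 2.5, q* = 980

Rewriting in direct form: qd = 1000 - 8p.
The market clears where 1000 - 8p = 975.625 + 1.75p. Rearranging, 9.75p = 24.375, hence p* = 2.5.
Plugging p* into demand: q* = 1000 - 8(2.5) = 980.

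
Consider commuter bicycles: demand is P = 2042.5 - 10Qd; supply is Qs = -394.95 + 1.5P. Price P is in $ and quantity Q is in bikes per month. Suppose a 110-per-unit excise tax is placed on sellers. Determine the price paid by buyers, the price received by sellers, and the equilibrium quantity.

P_b = 477.625, P_s = 367.625, Q = 156.4875

Inverting to quantity form: Qd = 204.25 - 0.1P.
With a tax of 110 on sellers, they supply based on the net price P_s = P_b - 110, so Qs = -559.95 + 1.5P_b.
Set Qd = Qs: 204.25 - 0.1P_b = -559.95 + 1.5P_b, so 764.2 = 1.6P_b and P_b = 477.625.
So P_s = 367.625 and the quantity traded is Q = 204.25 - 0.1(477.625) = 156.4875.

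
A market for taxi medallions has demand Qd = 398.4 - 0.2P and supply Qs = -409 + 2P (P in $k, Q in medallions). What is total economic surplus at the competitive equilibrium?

Equating demand and supply, 398.4 - 0.2P = -409 + 2P gives 2.2P = 807.4, so P* = 367.
From the demand curve, Q* = 398.4 - 0.2(367) = 325.
Demand choke price = 1992; supply choke price = 204.5. CS = ½(1992 - 367)(325) = 264062.5; PS = ½(367 - 204.5)(325) = 26406.25. Total surplus = 290468.75.

Total surplus = 290468.75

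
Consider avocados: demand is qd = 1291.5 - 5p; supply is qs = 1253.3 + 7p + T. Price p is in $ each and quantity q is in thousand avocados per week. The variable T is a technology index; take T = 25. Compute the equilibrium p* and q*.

With T = 25, supply is qs = 1278.3 + 7p.
At equilibrium qd = qs, so 1291.5 - 5p = 1278.3 + 7p; collecting terms, 13.2 = 12p and p* = 1.1.
Substitute back: q* = 1291.5 - 5(1.1) = 1286.

p* = 1.1, q* = 1286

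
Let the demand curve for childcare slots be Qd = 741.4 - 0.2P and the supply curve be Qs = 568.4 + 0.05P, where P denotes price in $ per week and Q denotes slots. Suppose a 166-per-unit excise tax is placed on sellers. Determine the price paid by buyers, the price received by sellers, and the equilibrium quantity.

The tax drives a wedge P_b - P_s = 166. Substituting P_s = P_b - 166 into supply: Qs = 560.1 + 0.05P_b.
Set Qd = Qs: 741.4 - 0.2P_b = 560.1 + 0.05P_b, so 181.3 = 0.25P_b and P_b = 725.2.
Then P_s = 725.2 - 166 = 559.2 and Q = 741.4 - 0.2(725.2) = 596.36.

P_b = 725.2, P_s = 559.2, Q = 596.36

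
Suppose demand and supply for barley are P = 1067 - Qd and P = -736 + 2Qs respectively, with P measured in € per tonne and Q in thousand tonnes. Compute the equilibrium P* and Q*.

Rewriting in direct form: Qd = 1067 - P and Qs = 368 + 0.5P.
The market clears where 1067 - P = 368 + 0.5P. Rearranging, 1.5P = 699, hence P* = 466.
Plugging P* into demand: Q* = 1067 - 466 = 601.

P* = 466, Q* = 601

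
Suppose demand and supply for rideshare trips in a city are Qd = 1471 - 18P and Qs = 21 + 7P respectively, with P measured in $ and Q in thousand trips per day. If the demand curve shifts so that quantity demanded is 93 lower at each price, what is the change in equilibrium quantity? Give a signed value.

Equating demand and supply, 1471 - 18P = 21 + 7P gives 25P = 1450, so P* = 58.
Substitute back: Q* = 1471 - 18(58) = 427.
After the shift, demand is Qd = 1378 - 18P.
The new intersection has 1357 = 25P, i.e. P = 54.28, Q = 400.96.
ΔQ = 400.96 - 427 = -26.04.

ΔQ = -26.04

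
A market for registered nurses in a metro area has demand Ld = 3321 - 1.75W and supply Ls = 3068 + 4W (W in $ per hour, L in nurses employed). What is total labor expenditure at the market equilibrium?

Set Ld = Ls: 3321 - 1.75W = 3068 + 4W, so 253 = 5.75W and W* = 44.
Plugging W* into demand: L* = 3321 - 1.75(44) = 3244.
Total labor expenditure = W* × L* = 44 × 3244 = 142736.

Total labor expenditure = 142736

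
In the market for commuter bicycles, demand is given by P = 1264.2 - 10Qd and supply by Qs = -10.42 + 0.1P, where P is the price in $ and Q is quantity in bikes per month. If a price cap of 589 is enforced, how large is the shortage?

Solving each curve for Q: Qd = 126.42 - 0.1P.
At P = 589: Qd = 67.52 and Qs = 48.48.
Shortage = Qd - Qs = 67.52 - 48.48 = 19.04.

Shortage = 19.04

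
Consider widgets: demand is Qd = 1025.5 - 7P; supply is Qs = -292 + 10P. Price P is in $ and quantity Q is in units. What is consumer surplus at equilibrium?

Consumer surplus = 16663.5

The market clears where 1025.5 - 7P = -292 + 10P. Rearranging, 17P = 1317.5, hence P* = 77.5.
Substitute back: Q* = 1025.5 - 7(77.5) = 483.
Demand choke price (Qd = 0): P = 1025.5/7 = 146.5. Consumer surplus = ½ × (146.5 - 77.5) × 483 = 16663.5.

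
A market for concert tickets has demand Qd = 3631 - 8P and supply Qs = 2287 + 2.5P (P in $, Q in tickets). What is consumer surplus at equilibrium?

At equilibrium Qd = Qs, so 3631 - 8P = 2287 + 2.5P; collecting terms, 1344 = 10.5P and P* = 128.
Plugging P* into demand: Q* = 3631 - 8(128) = 2607.
Demand choke price (Qd = 0): P = 3631/8 = 453.875. Consumer surplus = ½ × (453.875 - 128) × 2607 = 424778.0625.

Consumer surplus = 424778.0625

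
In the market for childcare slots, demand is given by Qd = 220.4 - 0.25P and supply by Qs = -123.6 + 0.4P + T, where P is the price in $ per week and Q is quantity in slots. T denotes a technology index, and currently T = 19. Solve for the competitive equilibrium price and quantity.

With T = 19, supply is Qs = -104.6 + 0.4P.
Equating demand and supply, 220.4 - 0.25P = -104.6 + 0.4P gives 0.65P = 325, so P* = 500.
Substitute back: Q* = 220.4 - 0.25(500) = 95.4.

P* = 500, Q* = 95.4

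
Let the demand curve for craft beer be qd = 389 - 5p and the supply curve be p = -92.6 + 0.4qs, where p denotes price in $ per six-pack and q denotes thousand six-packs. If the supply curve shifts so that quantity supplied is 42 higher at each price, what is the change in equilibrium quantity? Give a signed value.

Δq = 28

In direct form, qs = 231.5 + 2.5p.
Equating demand and supply, 389 - 5p = 231.5 + 2.5p gives 7.5p = 157.5, so p* = 21.
Then q* = 389 - 5(21) = 284.
After the shift, supply is qs = 273.5 + 2.5p.
The new intersection has 115.5 = 7.5p, i.e. p = 15.4, q = 312.
Δq = 312 - 284 = 28.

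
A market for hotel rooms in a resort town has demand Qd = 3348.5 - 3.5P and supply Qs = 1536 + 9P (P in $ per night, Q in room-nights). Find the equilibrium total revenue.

Total revenue = 411945

The market clears where 3348.5 - 3.5P = 1536 + 9P. Rearranging, 12.5P = 1812.5, hence P* = 145.
Plugging P* into demand: Q* = 3348.5 - 3.5(145) = 2841.
Total revenue = P* × Q* = 145 × 2841 = 411945.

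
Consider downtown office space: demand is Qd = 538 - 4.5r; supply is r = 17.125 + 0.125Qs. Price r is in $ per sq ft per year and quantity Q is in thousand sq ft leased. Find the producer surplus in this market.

Solving each curve for Q: Qs = -137 + 8r.
Set Qd = Qs: 538 - 4.5r = -137 + 8r, so 675 = 12.5r and r* = 54.
Plugging r* into demand: Q* = 538 - 4.5(54) = 295.
Supply choke price (Qs = 0): r = 17.125. Producer surplus = ½ × (54 - 17.125) × 295 = 5439.0625.

Producer surplus = 5439.0625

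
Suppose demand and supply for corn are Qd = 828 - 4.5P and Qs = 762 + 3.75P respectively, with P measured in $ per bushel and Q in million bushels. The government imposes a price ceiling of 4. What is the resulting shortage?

With P fixed at 4, quantity demanded is 810 and quantity supplied is 777.
Shortage = Qd - Qs = 810 - 777 = 33.

Shortage = 33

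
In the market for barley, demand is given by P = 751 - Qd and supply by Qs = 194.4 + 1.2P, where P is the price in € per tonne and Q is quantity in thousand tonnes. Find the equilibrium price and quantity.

P* = 253, Q* = 498

Solving each curve for Q: Qd = 751 - P.
Set Qd = Qs: 751 - P = 194.4 + 1.2P, so 556.6 = 2.2P and P* = 253.
Then Q* = 751 - 253 = 498.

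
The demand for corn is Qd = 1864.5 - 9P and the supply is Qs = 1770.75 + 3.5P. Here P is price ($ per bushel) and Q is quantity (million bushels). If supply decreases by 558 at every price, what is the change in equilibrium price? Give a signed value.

At equilibrium Qd = Qs, so 1864.5 - 9P = 1770.75 + 3.5P; collecting terms, 93.75 = 12.5P and P* = 7.5.
Substitute back: Q* = 1864.5 - 9(7.5) = 1797.
After the shift, supply is Qs = 1212.75 + 3.5P.
New equilibrium: 651.75 = 12.5P, so P = 52.14 and Q = 1395.24.
ΔP = 52.14 - 7.5 = 44.64.

ΔP = 44.64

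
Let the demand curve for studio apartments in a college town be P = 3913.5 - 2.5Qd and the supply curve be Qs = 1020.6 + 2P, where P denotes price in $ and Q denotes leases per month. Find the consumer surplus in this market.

Solving each curve for Q: Qd = 1565.4 - 0.4P.
Equating demand and supply, 1565.4 - 0.4P = 1020.6 + 2P gives 2.4P = 544.8, so P* = 227.
From the demand curve, Q* = 1565.4 - 0.4(227) = 1474.6.
Demand choke price (Qd = 0): P = 1565.4/0.4 = 3913.5. Consumer surplus = ½ × (3913.5 - 227) × 1474.6 = 2718056.45.

Consumer surplus = 2718056.45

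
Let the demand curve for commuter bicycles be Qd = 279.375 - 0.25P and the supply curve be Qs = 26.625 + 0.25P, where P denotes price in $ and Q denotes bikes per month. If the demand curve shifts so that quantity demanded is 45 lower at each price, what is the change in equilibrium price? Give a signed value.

At equilibrium Qd = Qs, so 279.375 - 0.25P = 26.625 + 0.25P; collecting terms, 252.75 = 0.5P and P* = 505.5.
Then Q* = 279.375 - 0.25(505.5) = 153.
After the shift, demand is Qd = 234.375 - 0.25P.
Re-solving, 0.5P = 207.75 gives P = 415.5 and Q = 130.5.
ΔP = 415.5 - 505.5 = -90.

ΔP = -90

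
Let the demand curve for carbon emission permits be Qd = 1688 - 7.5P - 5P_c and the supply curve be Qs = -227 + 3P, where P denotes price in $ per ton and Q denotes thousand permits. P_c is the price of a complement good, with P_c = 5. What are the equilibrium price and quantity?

With P_c = 5, demand is Qd = 1663 - 7.5P.
At equilibrium Qd = Qs, so 1663 - 7.5P = -227 + 3P; collecting terms, 1890 = 10.5P and P* = 180.
Substitute back: Q* = 1663 - 7.5(180) = 313.

P* = 180, Q* = 313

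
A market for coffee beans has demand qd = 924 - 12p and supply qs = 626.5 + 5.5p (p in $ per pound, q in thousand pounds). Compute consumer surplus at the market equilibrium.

The market clears where 924 - 12p = 626.5 + 5.5p. Rearranging, 17.5p = 297.5, hence p* = 17.
Substitute back: q* = 924 - 12(17) = 720.
Demand choke price (qd = 0): p = 924/12 = 77. Consumer surplus = ½ × (77 - 17) × 720 = 21600.

Consumer surplus = 21600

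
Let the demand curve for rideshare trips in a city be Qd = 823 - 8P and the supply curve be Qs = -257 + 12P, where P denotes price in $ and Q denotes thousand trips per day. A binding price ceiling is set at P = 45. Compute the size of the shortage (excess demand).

Shortage = 180

At P = 45: Qd = 463 and Qs = 283.
Shortage = Qd - Qs = 463 - 283 = 180.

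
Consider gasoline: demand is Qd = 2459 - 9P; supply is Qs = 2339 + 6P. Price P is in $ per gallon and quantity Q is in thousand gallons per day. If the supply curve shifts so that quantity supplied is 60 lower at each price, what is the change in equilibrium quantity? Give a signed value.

At equilibrium Qd = Qs, so 2459 - 9P = 2339 + 6P; collecting terms, 120 = 15P and P* = 8.
Substitute back: Q* = 2459 - 9(8) = 2387.
After the shift, supply is Qs = 2279 + 6P.
Re-solving, 15P = 180 gives P = 12 and Q = 2351.
ΔQ = 2351 - 2387 = -36.

ΔQ = -36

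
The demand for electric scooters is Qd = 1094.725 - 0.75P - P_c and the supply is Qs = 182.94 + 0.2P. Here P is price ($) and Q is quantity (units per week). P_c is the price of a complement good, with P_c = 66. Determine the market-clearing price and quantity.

P* = 890.3, Q* = 361

With P_c = 66, demand is Qd = 1028.725 - 0.75P.
Equating demand and supply, 1028.725 - 0.75P = 182.94 + 0.2P gives 0.95P = 845.785, so P* = 890.3.
Then Q* = 1028.725 - 0.75(890.3) = 361.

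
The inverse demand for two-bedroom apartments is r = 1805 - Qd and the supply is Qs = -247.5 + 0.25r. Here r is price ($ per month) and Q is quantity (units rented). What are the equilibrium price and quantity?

In direct form, Qd = 1805 - r.
At equilibrium Qd = Qs, so 1805 - r = -247.5 + 0.25r; collecting terms, 2052.5 = 1.25r and r* = 1642.
From the demand curve, Q* = 1805 - 1642 = 163.

r* = 1642, Q* = 163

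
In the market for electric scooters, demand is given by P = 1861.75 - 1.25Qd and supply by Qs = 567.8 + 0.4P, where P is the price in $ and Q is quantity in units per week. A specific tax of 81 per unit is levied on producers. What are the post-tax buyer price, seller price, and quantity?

In direct form, Qd = 1489.4 - 0.8P.
Producers keep P_s = P_b - 81 per unit, so supply in terms of the buyer price is Qs = 535.4 + 0.4P_b.
Set Qd = Qs: 1489.4 - 0.8P_b = 535.4 + 0.4P_b, so 954 = 1.2P_b and P_b = 795.
Then P_s = 795 - 81 = 714 and Q = 1489.4 - 0.8(795) = 853.4.

P_b = 795, P_s = 714, Q = 853.4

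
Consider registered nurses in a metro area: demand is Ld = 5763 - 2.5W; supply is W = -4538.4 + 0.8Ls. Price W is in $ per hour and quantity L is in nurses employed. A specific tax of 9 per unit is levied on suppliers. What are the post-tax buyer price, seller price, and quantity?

W_b = 27, W_s = 18, L = 5695.5

Solving each curve for L: Ls = 5673 + 1.25W.
The tax drives a wedge W_b - W_s = 9. Substituting W_s = W_b - 9 into supply: Ls = 5661.75 + 1.25W_b.
Market clearing requires 5763 - 2.5W_b = 5661.75 + 1.25W_b; hence 101.25 = 3.75W_b and W_b = 27.
So W_s = 18 and the quantity traded is L = 5763 - 2.5(27) = 5695.5.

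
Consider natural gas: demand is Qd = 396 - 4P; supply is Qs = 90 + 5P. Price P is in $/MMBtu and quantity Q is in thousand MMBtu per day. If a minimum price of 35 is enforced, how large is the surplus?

Surplus = 9

With P fixed at 35, quantity demanded is 256 and quantity supplied is 265.
Surplus = Qs - Qd = 265 - 256 = 9.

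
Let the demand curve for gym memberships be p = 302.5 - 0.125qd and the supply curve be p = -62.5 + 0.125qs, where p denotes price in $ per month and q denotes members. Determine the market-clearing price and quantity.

Solving each curve for q: qd = 2420 - 8p and qs = 500 + 8p.
Equating demand and supply, 2420 - 8p = 500 + 8p gives 16p = 1920, so p* = 120.
Then q* = 2420 - 8(120) = 1460.

p* = 120, q* = 1460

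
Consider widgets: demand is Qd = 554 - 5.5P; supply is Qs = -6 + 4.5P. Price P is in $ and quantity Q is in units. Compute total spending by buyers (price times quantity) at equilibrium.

Total spending by buyers = 13776

Set Qd = Qs: 554 - 5.5P = -6 + 4.5P, so 560 = 10P and P* = 56.
From the demand curve, Q* = 554 - 5.5(56) = 246.
Total spending by buyers = P* × Q* = 56 × 246 = 13776.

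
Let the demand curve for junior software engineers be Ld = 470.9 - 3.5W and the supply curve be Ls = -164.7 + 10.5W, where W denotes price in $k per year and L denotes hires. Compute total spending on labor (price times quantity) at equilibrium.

At equilibrium Ld = Ls, so 470.9 - 3.5W = -164.7 + 10.5W; collecting terms, 635.6 = 14W and W* = 45.4.
Substitute back: L* = 470.9 - 3.5(45.4) = 312.
Total spending on labor = W* × L* = 45.4 × 312 = 14164.8.

Total spending on labor = 14164.8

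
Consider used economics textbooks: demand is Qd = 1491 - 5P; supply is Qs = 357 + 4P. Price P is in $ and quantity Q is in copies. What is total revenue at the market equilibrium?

Total revenue = 108486

The market clears where 1491 - 5P = 357 + 4P. Rearranging, 9P = 1134, hence P* = 126.
From the demand curve, Q* = 1491 - 5(126) = 861.
Total revenue = P* × Q* = 126 × 861 = 108486.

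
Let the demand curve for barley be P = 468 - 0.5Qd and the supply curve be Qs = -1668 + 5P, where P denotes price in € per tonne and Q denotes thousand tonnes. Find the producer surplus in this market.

In direct form, Qd = 936 - 2P.
Set Qd = Qs: 936 - 2P = -1668 + 5P, so 2604 = 7P and P* = 372.
Plugging P* into demand: Q* = 936 - 2(372) = 192.
Supply choke price (Qs = 0): P = 333.6. Producer surplus = ½ × (372 - 333.6) × 192 = 3686.4.

Producer surplus = 3686.4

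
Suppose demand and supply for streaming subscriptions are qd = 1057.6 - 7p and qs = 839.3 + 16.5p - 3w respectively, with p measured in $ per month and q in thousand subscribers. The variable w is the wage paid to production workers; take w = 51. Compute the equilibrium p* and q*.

With w = 51, supply is qs = 686.3 + 16.5p.
At equilibrium qd = qs, so 1057.6 - 7p = 686.3 + 16.5p; collecting terms, 371.3 = 23.5p and p* = 15.8.
Substitute back: q* = 1057.6 - 7(15.8) = 947.

p* = 15.8, q* = 947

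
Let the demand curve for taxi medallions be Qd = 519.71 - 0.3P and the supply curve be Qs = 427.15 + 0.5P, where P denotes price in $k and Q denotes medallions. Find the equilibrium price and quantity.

P* = 115.7, Q* = 485

Equating demand and supply, 519.71 - 0.3P = 427.15 + 0.5P gives 0.8P = 92.56, so P* = 115.7.
From the demand curve, Q* = 519.71 - 0.3(115.7) = 485.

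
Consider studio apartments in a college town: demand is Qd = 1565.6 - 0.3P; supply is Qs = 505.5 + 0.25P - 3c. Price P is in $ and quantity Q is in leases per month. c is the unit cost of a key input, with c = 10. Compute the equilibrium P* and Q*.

P* = 1982, Q* = 971

With c = 10, supply is Qs = 475.5 + 0.25P.
Equating demand and supply, 1565.6 - 0.3P = 475.5 + 0.25P gives 0.55P = 1090.1, so P* = 1982.
Substitute back: Q* = 1565.6 - 0.3(1982) = 971.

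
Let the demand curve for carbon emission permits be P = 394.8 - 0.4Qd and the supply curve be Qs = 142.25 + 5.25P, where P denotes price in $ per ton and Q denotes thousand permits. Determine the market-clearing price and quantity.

P* = 109, Q* = 714.5

In direct form, Qd = 987 - 2.5P.
At equilibrium Qd = Qs, so 987 - 2.5P = 142.25 + 5.25P; collecting terms, 844.75 = 7.75P and P* = 109.
Then Q* = 987 - 2.5(109) = 714.5.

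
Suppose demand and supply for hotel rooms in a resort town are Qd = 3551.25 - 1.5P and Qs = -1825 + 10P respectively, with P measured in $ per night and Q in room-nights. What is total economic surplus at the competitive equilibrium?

Total surplus = 3113625

At equilibrium Qd = Qs, so 3551.25 - 1.5P = -1825 + 10P; collecting terms, 5376.25 = 11.5P and P* = 467.5.
Substitute back: Q* = 3551.25 - 1.5(467.5) = 2850.
Demand choke price = 2367.5; supply choke price = 182.5. CS = ½(2367.5 - 467.5)(2850) = 2707500; PS = ½(467.5 - 182.5)(2850) = 406125. Total surplus = 3113625.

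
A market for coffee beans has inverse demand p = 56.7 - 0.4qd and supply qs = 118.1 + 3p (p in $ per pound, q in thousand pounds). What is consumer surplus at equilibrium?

Rewriting in direct form: qd = 141.75 - 2.5p.
Set qd = qs: 141.75 - 2.5p = 118.1 + 3p, so 23.65 = 5.5p and p* = 4.3.
From the demand curve, q* = 141.75 - 2.5(4.3) = 131.
Demand choke price (qd = 0): p = 141.75/2.5 = 56.7. Consumer surplus = ½ × (56.7 - 4.3) × 131 = 3432.2.

Consumer surplus = 3432.2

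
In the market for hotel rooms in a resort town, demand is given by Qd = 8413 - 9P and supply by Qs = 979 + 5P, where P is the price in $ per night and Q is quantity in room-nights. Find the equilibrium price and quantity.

Equating demand and supply, 8413 - 9P = 979 + 5P gives 14P = 7434, so P* = 531.
From the demand curve, Q* = 8413 - 9(531) = 3634.

P* = 531, Q* = 3634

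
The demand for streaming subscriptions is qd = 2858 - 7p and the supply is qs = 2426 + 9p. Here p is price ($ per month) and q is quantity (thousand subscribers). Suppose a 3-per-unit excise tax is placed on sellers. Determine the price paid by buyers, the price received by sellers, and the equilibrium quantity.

p_b = 28.6875, p_s = 25.6875, q = 2657.1875

Sellers keep p_s = p_b - 3 per unit, so supply in terms of the buyer price is qs = 2399 + 9p_b.
Market clearing requires 2858 - 7p_b = 2399 + 9p_b; hence 459 = 16p_b and p_b = 28.6875.
So p_s = 25.6875 and the quantity traded is q = 2858 - 7(28.6875) = 2657.1875.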